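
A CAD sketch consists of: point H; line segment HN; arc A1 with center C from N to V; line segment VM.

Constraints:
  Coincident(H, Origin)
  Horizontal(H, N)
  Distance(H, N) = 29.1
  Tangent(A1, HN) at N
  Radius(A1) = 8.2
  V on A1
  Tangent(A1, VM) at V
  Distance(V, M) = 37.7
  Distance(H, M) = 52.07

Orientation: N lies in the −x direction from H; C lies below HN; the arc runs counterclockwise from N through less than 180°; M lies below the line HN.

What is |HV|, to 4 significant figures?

38.41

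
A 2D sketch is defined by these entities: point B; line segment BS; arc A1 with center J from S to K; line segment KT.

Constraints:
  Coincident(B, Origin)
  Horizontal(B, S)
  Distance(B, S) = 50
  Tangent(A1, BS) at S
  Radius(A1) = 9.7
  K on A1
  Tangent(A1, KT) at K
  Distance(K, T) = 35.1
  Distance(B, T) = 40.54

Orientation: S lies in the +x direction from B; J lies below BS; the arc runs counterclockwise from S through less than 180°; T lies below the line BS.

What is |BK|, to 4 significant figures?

42.13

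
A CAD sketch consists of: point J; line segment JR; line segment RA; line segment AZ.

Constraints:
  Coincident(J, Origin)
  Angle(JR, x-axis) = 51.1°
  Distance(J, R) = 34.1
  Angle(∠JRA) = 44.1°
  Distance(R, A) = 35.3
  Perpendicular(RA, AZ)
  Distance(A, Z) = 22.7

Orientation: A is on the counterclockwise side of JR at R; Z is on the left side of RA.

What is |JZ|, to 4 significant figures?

10.86

∠JRA = 44.1°, so RA runs at 51.1° + (180° − 44.1°) = 187.0° from the x-axis; with |RA| = 35.3, A = R + 35.3·(cos 187.0°, sin 187.0°) = (-13.62, 22.24). The perpendicularity gives AZ at right angles to RA; with |AZ| = 22.7 on the left of RA, Z = A + 22.7·(0.1219, -0.9925) = (-10.86, -0.2947). Then |JZ| = |Z − J| = 10.86.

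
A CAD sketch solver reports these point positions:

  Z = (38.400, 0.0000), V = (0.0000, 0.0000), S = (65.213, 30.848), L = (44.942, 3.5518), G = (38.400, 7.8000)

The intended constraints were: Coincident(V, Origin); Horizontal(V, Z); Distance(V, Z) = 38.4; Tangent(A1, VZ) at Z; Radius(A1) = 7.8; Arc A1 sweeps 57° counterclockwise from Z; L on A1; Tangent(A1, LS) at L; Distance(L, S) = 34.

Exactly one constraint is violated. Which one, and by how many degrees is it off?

Tangent(A1, LS) at L — off by 3.60°.

V = (0.00, 0.00) ✓; V.y = 0.00, Z.y = 0.00 ✓; |VZ| = 38.40 ✓; ∠(GZ, ZV) = 90.00° ✓; |GZ| = 7.800 ✓; bearing(G→L) − bearing(G→Z) = 57.00° ✓; |GL| = 7.800 ✓; ∠(GL, LS) = 93.60° ✗; |LS| = 34.00 ✓.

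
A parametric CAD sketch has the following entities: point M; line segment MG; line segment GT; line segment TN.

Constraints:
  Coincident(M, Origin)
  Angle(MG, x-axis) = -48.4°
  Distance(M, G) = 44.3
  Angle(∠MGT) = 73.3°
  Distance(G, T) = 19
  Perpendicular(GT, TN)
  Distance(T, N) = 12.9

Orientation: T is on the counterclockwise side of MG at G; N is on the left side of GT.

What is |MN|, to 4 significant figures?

30.19

∠MGT = 73.3°, so GT runs at -48.4° + (180° − 73.3°) = 58.30° from the x-axis; with |GT| = 19.0, T = G + 19.0·(cos 58.30°, sin 58.30°) = (39.40, -16.96). The perpendicularity gives TN at right angles to GT; with |TN| = 12.9 on the left of GT, N = T + 12.9·(-0.8508, 0.5255) = (28.42, -10.18). Then |MN| = |N − M| = 30.19.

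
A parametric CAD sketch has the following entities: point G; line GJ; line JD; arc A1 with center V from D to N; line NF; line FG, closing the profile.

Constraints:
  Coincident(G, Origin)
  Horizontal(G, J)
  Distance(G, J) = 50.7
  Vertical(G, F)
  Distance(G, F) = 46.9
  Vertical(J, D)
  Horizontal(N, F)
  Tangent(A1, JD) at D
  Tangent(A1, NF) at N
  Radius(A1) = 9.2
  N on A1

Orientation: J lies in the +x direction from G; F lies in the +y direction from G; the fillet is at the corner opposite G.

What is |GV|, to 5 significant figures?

56.067

G is at the origin; GJ is horizontal with |GJ| = 50.7 and J on the +x side, so J = (50.700, 0.0000). G and F share the same x with |GF| = 46.9 and F on the +y side, so F = (0.0000, 46.900). The virtual corner opposite G is at (50.700, 46.900). The tangent condition forces VD to be normal to JD and the tangent condition forces VN to be normal to NF, with radius 9.2, so the center V sits 9.2 in from both sides at V = (41.500, 37.700). Then |GV| = |V − G| = 56.067.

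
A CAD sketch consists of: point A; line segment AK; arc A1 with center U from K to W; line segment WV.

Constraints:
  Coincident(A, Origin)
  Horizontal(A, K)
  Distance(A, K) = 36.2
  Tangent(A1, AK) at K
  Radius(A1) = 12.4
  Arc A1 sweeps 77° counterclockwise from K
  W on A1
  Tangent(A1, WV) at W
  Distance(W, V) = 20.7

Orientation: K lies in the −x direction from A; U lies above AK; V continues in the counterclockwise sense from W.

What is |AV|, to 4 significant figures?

35.58

On A1, K sits at bearing -90° from U; a 77° counterclockwise sweep puts W at bearing -13°, so W = U + 12.4·(cos -13°, sin -13°) = (-24.12, 9.611). The tangent condition forces UW to be normal to WV, so WV runs along (−sin -13°, cos -13°); with |WV| = 20.7, V = (-19.46, 29.78). Then |AV| = |V − A| = 35.58.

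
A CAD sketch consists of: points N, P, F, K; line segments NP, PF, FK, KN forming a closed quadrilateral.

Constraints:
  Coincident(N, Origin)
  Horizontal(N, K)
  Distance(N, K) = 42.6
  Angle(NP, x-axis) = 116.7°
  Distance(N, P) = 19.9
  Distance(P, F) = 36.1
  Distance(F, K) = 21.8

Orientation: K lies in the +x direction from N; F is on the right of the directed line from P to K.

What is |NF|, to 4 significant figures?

21.09

N is at the origin; N and K share the same y with |NK| = 42.6 and K in +x, so K = (42.6, 0). NP runs at 116.7° with |NP| = 19.9, so P = (-8.941, 17.78). F is determined by |PF| = 36.1 and |FK| = 21.8 together: it lies at the intersection of circle(P, 36.1) and circle(K, 21.8). With |PK| = 54.52, the foot of the radical line on PK is 34.85 from P and the perpendicular offset is √(36.1² − 34.85²) = 9.403. Taking the right-of-PK solution: F = (20.94, -2.476).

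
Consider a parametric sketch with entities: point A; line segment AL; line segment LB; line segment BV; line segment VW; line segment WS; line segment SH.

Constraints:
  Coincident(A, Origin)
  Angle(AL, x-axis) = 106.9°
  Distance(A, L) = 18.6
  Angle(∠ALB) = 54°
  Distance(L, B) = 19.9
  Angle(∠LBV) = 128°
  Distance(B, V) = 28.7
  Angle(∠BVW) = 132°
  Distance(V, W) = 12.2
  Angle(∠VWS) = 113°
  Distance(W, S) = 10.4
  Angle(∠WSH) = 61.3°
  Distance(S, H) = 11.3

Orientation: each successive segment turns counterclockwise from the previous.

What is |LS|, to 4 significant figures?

44.81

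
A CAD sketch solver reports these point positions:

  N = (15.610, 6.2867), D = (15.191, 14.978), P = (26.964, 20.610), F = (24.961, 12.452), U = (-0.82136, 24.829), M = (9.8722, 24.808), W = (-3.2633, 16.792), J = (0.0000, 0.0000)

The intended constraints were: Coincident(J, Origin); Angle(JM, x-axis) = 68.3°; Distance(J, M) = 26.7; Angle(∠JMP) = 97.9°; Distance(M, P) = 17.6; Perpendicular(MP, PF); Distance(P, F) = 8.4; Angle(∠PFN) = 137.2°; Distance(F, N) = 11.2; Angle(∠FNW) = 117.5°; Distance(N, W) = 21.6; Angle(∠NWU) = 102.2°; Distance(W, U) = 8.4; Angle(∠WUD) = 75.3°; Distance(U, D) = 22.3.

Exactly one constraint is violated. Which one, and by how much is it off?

Distance(U, D) = 22.3 — off by 3.50.

J = (0.00, 0.00) ✓; JM at 68.30° ✓; |JM| = 26.70 ✓; ∠JMP = 97.90° ✓; |MP| = 17.60 ✓; ∠(MP, PF) = 90.00° ✓; |PF| = 8.400 ✓; ∠PFN = 137.2° ✓; |FN| = 11.20 ✓; ∠FNW = 117.5° ✓; |NW| = 21.60 ✓; ∠NWU = 102.2° ✓; |WU| = 8.400 ✓; ∠WUD = 75.30° ✓; |UD| = 18.80 ✗.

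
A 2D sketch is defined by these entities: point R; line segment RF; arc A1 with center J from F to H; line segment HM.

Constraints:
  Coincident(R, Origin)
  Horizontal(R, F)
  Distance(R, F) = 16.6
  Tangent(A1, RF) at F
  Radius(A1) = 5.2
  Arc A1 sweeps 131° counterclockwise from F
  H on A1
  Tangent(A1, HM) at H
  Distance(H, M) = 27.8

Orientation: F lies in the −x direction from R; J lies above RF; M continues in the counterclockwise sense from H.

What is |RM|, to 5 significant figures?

42.795

On A1, F sits at bearing -90° from J; a 131° counterclockwise sweep puts H at bearing 41°, so H = J + 5.2·(cos 41°, sin 41°) = (-12.676, 8.6115). Since A1 is tangent to HM there, JH ⟂ HM, so HM runs along (−sin 41°, cos 41°); with |HM| = 27.8, M = (-30.914, 29.592). Then |RM| = |M − R| = 42.795.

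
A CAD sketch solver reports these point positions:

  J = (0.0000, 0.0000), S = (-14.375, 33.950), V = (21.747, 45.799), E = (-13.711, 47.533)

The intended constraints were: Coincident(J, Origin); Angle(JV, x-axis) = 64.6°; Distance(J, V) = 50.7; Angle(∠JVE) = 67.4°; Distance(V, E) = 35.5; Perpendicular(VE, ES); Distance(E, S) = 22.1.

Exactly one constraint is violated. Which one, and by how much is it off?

Distance(E, S) = 22.1 — off by 8.50.

J = (0.00, 0.00) ✓; JV at 64.60° ✓; |JV| = 50.70 ✓; ∠JVE = 67.40° ✓; |VE| = 35.50 ✓; ∠(VE, ES) = 90.00° ✓; |ES| = 13.60 ✗.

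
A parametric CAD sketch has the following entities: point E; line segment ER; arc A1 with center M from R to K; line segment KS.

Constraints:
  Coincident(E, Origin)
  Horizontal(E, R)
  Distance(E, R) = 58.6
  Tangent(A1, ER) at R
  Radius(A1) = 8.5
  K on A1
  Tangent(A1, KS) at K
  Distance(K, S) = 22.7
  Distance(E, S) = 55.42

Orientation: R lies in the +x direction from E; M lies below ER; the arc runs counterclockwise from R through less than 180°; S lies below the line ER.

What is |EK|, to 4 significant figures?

50.71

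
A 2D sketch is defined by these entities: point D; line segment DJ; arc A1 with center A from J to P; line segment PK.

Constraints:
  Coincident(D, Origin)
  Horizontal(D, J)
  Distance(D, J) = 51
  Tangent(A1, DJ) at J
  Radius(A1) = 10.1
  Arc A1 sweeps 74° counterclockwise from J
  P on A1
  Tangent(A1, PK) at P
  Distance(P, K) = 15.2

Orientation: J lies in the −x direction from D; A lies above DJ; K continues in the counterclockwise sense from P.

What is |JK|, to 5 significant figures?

25.961

D is at the origin; D and J share the same y with |DJ| = 51.0 and J on the −x side, so J = (-51.000, 0.0000). Tangency of A1 to DJ means the radius AJ is perpendicular to DJ, so A = J + (0, 10.1) = (-51.000, 10.100). On A1, J sits at bearing -90° from A; a 74° counterclockwise sweep puts P at bearing -16°, so P = A + 10.1·(cos -16°, sin -16°) = (-41.291, 7.3161). A1 meets PK tangentially, so AP is at right angles to PK, so PK runs along (−sin -16°, cos -16°); with |PK| = 15.2, K = (-37.102, 21.927). Then |JK| = |K − J| = 25.961.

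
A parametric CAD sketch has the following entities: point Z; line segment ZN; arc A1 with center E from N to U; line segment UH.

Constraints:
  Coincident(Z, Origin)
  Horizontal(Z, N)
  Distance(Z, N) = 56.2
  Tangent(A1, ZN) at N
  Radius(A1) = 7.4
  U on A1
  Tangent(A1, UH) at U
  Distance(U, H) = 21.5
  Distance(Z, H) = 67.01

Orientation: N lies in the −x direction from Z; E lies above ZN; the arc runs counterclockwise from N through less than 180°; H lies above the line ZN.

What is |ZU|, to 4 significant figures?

50.90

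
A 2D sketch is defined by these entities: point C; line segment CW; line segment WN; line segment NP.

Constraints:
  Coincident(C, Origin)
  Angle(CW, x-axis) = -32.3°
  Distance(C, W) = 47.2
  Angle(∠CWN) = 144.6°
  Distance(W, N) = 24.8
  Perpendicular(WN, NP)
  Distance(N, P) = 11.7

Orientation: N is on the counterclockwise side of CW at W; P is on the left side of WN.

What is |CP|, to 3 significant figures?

65.2

C is at the origin; CW runs at -32.3° with length 47.2, so W = 47.2·(cos -32.3°, sin -32.3°) = (39.9, -25.2). ∠CWN = 144.6°, so WN runs at -32.3° + (180° − 144.6°) = 3.10° from the x-axis; with |WN| = 24.8, N = W + 24.8·(cos 3.10°, sin 3.10°) = (64.7, -23.9). WN ⟂ NP; with |NP| = 11.7 on the left of WN, P = N + 11.7·(-0.0541, 0.999) = (64.0, -12.2). Then |CP| = |P − C| = 65.2.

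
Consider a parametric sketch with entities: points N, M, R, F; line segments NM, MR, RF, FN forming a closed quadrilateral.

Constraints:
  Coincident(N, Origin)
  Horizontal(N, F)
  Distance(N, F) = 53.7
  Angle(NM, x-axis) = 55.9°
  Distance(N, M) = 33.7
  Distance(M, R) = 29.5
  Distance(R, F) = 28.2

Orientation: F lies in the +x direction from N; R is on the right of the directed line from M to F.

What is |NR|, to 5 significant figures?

25.526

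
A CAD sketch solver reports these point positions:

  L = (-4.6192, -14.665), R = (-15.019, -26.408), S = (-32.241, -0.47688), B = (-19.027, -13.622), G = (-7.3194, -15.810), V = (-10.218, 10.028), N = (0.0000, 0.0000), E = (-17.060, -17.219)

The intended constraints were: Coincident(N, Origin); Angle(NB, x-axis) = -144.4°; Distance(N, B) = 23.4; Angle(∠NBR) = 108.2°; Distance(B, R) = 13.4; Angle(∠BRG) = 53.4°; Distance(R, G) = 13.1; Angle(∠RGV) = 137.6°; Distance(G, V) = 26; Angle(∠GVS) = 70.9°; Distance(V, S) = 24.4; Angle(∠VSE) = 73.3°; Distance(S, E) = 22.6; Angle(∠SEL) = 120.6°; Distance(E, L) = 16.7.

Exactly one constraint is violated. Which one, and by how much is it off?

Distance(E, L) = 16.7 — off by 4.00.

N = (0.00, 0.00) ✓; NB at -144.4° ✓; |NB| = 23.40 ✓; ∠NBR = 108.2° ✓; |BR| = 13.40 ✓; ∠BRG = 53.40° ✓; |RG| = 13.10 ✓; ∠RGV = 137.6° ✓; |GV| = 26.00 ✓; ∠GVS = 70.90° ✓; |VS| = 24.40 ✓; ∠VSE = 73.30° ✓; |SE| = 22.60 ✓; ∠SEL = 120.6° ✓; |EL| = 12.70 ✗.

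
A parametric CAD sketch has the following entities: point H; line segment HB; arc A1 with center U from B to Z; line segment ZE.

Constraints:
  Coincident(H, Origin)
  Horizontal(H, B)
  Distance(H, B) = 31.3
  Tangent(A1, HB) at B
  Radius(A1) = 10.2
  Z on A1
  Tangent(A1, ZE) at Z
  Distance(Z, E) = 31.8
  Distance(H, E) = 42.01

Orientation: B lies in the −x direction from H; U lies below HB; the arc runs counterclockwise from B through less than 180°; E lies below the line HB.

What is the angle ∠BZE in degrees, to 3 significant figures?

111°

Checks: |UZ| = 10.20 ✓; ∠(UZ, ZE) = 90.00° ✓; |ZE| = 31.80 ✓; |HE| = 42.01 ✓.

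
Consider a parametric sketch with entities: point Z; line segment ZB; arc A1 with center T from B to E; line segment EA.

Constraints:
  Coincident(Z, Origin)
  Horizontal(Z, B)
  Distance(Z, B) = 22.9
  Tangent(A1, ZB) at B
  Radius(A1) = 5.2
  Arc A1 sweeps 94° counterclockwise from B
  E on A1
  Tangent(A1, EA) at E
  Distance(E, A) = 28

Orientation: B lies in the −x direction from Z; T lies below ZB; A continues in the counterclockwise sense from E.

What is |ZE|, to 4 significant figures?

28.63

Z is at the origin; ZB is horizontal with |ZB| = 22.9 and B on the −x side, so B = (-22.90, 0.000). Since A1 is tangent to ZB there, TB ⟂ ZB, so T = B + (0, -5.2) = (-22.90, -5.200). On A1, B sits at bearing 90° from T; a 94° counterclockwise sweep puts E at bearing 184°, so E = T + 5.2·(cos 184°, sin 184°) = (-28.09, -5.563). Then |ZE| = |E − Z| = 28.63.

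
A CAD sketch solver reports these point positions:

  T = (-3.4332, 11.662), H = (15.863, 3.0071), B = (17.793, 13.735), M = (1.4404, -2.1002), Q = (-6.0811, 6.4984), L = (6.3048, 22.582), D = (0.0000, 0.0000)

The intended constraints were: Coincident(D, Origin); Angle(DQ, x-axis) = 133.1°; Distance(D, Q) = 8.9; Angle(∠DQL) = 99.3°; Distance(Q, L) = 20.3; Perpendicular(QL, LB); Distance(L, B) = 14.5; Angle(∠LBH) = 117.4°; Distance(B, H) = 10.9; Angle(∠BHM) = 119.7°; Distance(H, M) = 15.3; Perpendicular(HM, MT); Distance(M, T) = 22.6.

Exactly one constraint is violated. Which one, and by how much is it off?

Distance(M, T) = 22.6 — off by 8.00.

D = (0.00, 0.00) ✓; DQ at 133.1° ✓; |DQ| = 8.900 ✓; ∠DQL = 99.30° ✓; |QL| = 20.30 ✓; ∠(QL, LB) = 90.00° ✓; |LB| = 14.50 ✓; ∠LBH = 117.4° ✓; |BH| = 10.90 ✓; ∠BHM = 119.7° ✓; |HM| = 15.30 ✓; ∠(HM, MT) = 90.00° ✓; |MT| = 14.60 ✗.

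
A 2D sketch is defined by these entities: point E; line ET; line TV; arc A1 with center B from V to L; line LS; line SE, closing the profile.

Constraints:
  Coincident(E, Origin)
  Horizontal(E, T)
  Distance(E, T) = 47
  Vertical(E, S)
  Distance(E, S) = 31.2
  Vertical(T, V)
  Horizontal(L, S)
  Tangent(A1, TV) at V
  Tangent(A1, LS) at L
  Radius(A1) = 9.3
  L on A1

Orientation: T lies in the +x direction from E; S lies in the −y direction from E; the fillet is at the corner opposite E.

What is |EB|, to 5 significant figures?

43.599

E is at the origin; ET is horizontal with |ET| = 47.0 and T on the +x side, so T = (47.000, 0.0000). ES is vertical with |ES| = 31.2 and S on the −y side, so S = (0.0000, -31.200). The virtual corner opposite E is at (47.000, -31.200). Since A1 is tangent to TV there, BV ⟂ TV and tangency of A1 to LS means the radius BL is perpendicular to LS, with radius 9.3, so the center B sits 9.3 in from both sides at B = (37.700, -21.900). Then |EB| = |B − E| = 43.599.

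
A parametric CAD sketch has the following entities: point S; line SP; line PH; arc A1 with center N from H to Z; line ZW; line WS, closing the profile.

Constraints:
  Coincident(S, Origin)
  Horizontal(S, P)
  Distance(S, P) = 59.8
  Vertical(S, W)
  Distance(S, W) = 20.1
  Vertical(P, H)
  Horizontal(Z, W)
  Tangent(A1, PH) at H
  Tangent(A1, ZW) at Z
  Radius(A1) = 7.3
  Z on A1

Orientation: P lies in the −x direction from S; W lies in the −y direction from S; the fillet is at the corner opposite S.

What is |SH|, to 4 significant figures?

61.15

The virtual corner opposite S is at (-59.80, -20.10). Since A1 is tangent to PH there, NH ⟂ PH and the tangent condition forces NZ to be normal to ZW, with radius 7.3, so the center N sits 7.3 in from both sides at N = (-52.50, -12.80). That places the tangent points at H = (-59.80, -12.80) on PH and Z = (-52.50, -20.10) on ZW. Then |SH| = |H − S| = 61.15.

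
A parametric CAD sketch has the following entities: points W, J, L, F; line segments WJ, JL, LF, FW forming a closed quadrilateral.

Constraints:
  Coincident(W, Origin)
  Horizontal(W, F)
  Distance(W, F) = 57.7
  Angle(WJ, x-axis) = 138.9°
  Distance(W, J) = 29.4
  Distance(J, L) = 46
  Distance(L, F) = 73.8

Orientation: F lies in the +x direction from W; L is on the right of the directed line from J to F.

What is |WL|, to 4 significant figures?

27.95

Checks: |JL| = 46.00 ✓; |LF| = 73.80 ✓.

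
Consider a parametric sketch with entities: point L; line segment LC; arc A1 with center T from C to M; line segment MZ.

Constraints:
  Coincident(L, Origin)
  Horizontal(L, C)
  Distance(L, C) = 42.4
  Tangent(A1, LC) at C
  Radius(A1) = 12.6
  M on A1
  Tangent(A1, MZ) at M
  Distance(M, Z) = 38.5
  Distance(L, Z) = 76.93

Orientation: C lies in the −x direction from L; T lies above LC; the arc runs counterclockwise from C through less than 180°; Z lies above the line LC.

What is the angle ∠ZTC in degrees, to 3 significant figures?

156°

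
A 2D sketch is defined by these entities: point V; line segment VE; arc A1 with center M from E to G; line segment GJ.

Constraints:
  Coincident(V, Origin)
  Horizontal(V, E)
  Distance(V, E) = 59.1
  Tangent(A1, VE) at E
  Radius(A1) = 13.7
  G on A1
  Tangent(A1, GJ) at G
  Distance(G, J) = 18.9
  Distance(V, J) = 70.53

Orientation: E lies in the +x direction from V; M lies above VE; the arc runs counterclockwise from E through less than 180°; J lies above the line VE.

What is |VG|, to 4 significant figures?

73.65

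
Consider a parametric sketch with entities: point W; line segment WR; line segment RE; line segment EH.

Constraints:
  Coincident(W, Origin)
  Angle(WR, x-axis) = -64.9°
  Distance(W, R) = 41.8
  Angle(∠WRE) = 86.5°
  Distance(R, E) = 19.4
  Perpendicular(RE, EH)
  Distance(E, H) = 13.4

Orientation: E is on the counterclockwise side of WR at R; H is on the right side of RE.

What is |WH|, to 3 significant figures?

57.6

W is at the origin; WR runs at -64.9° with length 41.8, so R = 41.8·(cos -64.9°, sin -64.9°) = (17.7, -37.9). ∠WRE = 86.5°, so RE runs at -64.9° + (180° − 86.5°) = 28.6° from the x-axis; with |RE| = 19.4, E = R + 19.4·(cos 28.6°, sin 28.6°) = (34.8, -28.6). RE ⟂ EH; with |EH| = 13.4 on the right of RE, H = E + 13.4·(0.479, -0.878) = (41.2, -40.3). Then |WH| = |H − W| = 57.6.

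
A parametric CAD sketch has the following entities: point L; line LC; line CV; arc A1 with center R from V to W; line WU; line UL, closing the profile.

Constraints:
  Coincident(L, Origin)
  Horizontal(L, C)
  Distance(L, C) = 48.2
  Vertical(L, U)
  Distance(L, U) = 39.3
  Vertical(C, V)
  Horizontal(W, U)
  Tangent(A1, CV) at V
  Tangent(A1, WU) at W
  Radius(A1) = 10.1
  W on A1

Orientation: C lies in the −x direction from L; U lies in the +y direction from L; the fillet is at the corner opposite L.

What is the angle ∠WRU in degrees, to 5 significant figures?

75.153°

L is at the origin; LC is horizontal with |LC| = 48.2 and C on the −x side, so C = (-48.200, 0.0000). L and U share the same x with |LU| = 39.3 and U on the +y side, so U = (0.0000, 39.300). The virtual corner opposite L is at (-48.200, 39.300). Tangency of A1 to CV means the radius RV is perpendicular to CV and since A1 is tangent to WU there, RW ⟂ WU, with radius 10.1, so the center R sits 10.1 in from both sides at R = (-38.100, 29.200). That places the tangent points at V = (-48.200, 29.200) on CV and W = (-38.100, 39.300) on WU. Then cos ∠WRU = RW·RU / (|RW||RU|), giving 75.153°.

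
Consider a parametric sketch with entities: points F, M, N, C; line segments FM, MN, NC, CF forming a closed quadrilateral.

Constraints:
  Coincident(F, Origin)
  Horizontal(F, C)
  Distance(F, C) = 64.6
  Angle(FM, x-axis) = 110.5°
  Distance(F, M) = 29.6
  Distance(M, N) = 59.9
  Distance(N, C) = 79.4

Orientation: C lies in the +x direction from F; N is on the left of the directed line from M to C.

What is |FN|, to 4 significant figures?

77.81

F is at the origin; F and C share the same y with |FC| = 64.6 and C in +x, so C = (64.6, 0). FM runs at 110.5° with |FM| = 29.6, so M = (-10.37, 27.73). N is determined by |MN| = 59.9 and |NC| = 79.4 together: it lies at the intersection of circle(M, 59.9) and circle(C, 79.4). With |MC| = 79.93, the foot of the radical line on MC is 22.97 from M and the perpendicular offset is √(59.9² − 22.97²) = 55.32. Taking the left-of-MC solution: N = (30.37, 71.64).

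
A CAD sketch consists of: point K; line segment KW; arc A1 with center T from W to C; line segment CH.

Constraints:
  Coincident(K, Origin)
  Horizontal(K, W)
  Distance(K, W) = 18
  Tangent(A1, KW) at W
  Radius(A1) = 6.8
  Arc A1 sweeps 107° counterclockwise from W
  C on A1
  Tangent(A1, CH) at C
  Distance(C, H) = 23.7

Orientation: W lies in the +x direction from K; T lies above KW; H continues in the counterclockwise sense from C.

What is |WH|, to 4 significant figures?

31.46

K is at the origin; KW is horizontal with |KW| = 18.0 and W on the +x side, so W = (18.00, 0.000). Tangency of A1 to KW means the radius TW is perpendicular to KW, so T = W + (0, 6.8) = (18.00, 6.800). On A1, W sits at bearing -90° from T; a 107° counterclockwise sweep puts C at bearing 17°, so C = T + 6.8·(cos 17°, sin 17°) = (24.50, 8.788). A1 meets CH tangentially, so TC is at right angles to CH, so CH runs along (−sin 17°, cos 17°); with |CH| = 23.7, H = (17.57, 31.45). Then |WH| = |H − W| = 31.46.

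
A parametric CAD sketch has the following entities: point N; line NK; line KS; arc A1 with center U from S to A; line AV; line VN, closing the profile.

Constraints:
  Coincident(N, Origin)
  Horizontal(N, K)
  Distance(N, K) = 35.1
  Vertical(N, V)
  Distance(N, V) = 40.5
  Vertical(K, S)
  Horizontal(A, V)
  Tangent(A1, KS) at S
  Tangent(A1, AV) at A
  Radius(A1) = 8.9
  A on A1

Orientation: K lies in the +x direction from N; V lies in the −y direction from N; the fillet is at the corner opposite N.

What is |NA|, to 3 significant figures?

48.2

N is at the origin; NK is horizontal with |NK| = 35.1 and K on the +x side, so K = (35.1, 0.00). N and V share the same x with |NV| = 40.5 and V on the −y side, so V = (0.00, -40.5). The virtual corner opposite N is at (35.1, -40.5). The tangent condition forces US to be normal to KS and tangency of A1 to AV means the radius UA is perpendicular to AV, with radius 8.9, so the center U sits 8.9 in from both sides at U = (26.2, -31.6). That places the tangent points at S = (35.1, -31.6) on KS and A = (26.2, -40.5) on AV. Then |NA| = |A − N| = 48.2.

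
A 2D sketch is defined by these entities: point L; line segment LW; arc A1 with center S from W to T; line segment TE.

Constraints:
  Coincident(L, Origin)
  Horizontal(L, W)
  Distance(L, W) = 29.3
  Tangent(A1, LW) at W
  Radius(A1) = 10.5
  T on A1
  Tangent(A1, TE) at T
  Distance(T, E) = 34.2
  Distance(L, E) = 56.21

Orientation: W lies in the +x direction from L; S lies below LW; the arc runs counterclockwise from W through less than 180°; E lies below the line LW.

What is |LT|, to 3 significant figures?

24.2

Checks: ∠(SW, WL) = 90.00° ✓; |ST| = 10.50 ✓; ∠(ST, TE) = 90.00° ✓; |TE| = 34.20 ✓; |LE| = 56.21 ✓.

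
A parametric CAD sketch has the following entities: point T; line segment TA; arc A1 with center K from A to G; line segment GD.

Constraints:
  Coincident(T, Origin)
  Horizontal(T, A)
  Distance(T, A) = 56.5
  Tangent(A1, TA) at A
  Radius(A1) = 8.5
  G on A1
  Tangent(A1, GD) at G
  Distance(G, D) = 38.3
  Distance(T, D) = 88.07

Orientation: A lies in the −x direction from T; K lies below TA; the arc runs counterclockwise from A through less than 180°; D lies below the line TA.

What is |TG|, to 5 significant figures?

64.722

Checks: |TA| = 56.50 ✓; |KG| = 8.500 ✓; ∠(KG, GD) = 90.00° ✓; |GD| = 38.30 ✓; |TD| = 88.07 ✓.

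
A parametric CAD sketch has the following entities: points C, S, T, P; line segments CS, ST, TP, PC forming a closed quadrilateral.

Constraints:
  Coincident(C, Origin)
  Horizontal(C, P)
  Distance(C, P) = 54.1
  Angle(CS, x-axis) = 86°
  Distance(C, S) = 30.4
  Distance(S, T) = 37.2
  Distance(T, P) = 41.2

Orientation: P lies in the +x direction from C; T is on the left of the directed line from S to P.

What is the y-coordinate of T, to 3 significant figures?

38.1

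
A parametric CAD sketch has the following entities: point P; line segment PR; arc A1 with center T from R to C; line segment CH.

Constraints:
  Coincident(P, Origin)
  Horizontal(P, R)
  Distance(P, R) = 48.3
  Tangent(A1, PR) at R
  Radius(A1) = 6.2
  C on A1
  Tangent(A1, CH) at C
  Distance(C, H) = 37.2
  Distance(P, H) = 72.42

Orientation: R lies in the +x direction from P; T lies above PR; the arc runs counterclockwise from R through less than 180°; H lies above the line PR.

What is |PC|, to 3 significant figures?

54.7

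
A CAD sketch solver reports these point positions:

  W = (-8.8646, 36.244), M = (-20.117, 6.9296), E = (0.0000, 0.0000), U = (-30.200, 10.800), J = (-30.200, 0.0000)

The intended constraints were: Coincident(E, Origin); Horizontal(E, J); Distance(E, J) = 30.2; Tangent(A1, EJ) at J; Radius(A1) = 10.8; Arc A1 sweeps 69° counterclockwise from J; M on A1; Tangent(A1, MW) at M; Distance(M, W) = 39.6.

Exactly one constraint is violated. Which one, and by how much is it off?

Distance(M, W) = 39.6 — off by 8.20.

E = (0.00, 0.00) ✓; E.y = 0.00, J.y = 0.00 ✓; |EJ| = 30.20 ✓; ∠(UJ, JE) = 90.00° ✓; |UJ| = 10.80 ✓; bearing(U→M) − bearing(U→J) = 69.00° ✓; |UM| = 10.80 ✓; ∠(UM, MW) = 90.00° ✓; |MW| = 31.40 ✗.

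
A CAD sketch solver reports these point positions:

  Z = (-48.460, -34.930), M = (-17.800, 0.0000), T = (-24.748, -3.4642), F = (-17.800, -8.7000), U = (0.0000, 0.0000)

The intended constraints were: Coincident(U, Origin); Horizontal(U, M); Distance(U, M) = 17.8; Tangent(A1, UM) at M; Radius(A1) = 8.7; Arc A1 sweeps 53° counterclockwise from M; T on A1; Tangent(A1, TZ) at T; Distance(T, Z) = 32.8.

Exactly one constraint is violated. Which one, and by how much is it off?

Distance(T, Z) = 32.8 — off by 6.60.

U = (0.00, 0.00) ✓; U.y = 0.00, M.y = 0.00 ✓; |UM| = 17.80 ✓; ∠(FM, MU) = 90.00° ✓; |FM| = 8.700 ✓; bearing(F→T) − bearing(F→M) = 53.00° ✓; |FT| = 8.700 ✓; ∠(FT, TZ) = 90.00° ✓; |TZ| = 39.40 ✗.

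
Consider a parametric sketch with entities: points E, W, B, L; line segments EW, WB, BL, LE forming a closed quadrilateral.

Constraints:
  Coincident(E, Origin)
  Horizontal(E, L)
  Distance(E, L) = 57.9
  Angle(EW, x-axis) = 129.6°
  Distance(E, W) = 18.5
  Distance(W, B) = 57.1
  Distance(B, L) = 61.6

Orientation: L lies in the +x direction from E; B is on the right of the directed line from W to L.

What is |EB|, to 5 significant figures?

39.819

Checks: |WB| = 57.10 ✓; |BL| = 61.60 ✓.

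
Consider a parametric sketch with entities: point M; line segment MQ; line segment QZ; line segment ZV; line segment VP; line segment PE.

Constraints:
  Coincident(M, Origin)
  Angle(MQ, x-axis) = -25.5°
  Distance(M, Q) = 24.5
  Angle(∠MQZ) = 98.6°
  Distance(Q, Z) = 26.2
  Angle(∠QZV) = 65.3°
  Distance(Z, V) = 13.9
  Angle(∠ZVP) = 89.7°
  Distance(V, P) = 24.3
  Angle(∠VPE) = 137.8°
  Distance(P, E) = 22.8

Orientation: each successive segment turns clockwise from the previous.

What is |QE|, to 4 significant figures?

21.40

∠ZVP = 89.7° gives VP at 48.10° from the x-axis; with |VP| = 24.3, P = (20.33, -8.301). ∠VPE = 137.8° gives PE at 5.900° from the x-axis; with |PE| = 22.8, E = (43.01, -5.957). Then |QE| = |E − Q| = 21.40.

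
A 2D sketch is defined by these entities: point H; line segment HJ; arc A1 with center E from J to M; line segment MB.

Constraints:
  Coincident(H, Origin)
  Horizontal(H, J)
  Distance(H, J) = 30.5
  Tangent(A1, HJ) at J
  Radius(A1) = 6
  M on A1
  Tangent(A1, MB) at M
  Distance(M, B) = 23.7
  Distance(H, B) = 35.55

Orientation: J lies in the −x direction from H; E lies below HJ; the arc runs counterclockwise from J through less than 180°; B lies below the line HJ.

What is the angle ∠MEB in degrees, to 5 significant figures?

75.793°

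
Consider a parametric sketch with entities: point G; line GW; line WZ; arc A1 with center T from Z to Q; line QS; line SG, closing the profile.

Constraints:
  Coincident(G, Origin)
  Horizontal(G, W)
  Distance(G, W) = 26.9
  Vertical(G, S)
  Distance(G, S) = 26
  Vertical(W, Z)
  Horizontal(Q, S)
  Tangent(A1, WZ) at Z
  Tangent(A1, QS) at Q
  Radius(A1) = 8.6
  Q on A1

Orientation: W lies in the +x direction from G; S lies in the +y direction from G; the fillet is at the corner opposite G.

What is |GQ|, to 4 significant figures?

31.79

The virtual corner opposite G is at (26.90, 26.00). A1 meets WZ tangentially, so TZ is at right angles to WZ and since A1 is tangent to QS there, TQ ⟂ QS, with radius 8.6, so the center T sits 8.6 in from both sides at T = (18.30, 17.40). That places the tangent points at Z = (26.90, 17.40) on WZ and Q = (18.30, 26.00) on QS. Then |GQ| = |Q − G| = 31.79.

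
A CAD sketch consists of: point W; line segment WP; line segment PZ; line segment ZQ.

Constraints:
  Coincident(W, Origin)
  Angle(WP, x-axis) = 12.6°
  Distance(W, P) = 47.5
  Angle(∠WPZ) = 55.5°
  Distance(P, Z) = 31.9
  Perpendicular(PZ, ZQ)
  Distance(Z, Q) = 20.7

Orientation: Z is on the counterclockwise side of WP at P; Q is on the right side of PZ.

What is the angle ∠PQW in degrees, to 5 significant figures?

52.249°

∠WPZ = 55.5°, so PZ runs at 12.6° + (180° − 55.5°) = 137.10° from the x-axis; with |PZ| = 31.9, Z = P + 31.9·(cos 137.10°, sin 137.10°) = (22.988, 32.077). PZ is perpendicular to ZQ; with |ZQ| = 20.7 on the right of PZ, Q = Z + 20.7·(0.68072, 0.73254) = (37.079, 47.240). Then cos ∠PQW = QP·QW / (|QP||QW|), giving 52.249°.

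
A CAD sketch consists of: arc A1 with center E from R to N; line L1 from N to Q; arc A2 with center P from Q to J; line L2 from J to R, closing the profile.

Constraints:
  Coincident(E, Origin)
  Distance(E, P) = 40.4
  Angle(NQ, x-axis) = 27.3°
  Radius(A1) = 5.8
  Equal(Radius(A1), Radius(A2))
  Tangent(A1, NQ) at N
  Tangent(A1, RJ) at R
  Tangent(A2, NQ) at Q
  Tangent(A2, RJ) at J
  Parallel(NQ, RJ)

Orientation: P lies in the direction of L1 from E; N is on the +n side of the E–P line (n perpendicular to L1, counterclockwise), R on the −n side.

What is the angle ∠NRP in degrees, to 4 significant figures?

81.83°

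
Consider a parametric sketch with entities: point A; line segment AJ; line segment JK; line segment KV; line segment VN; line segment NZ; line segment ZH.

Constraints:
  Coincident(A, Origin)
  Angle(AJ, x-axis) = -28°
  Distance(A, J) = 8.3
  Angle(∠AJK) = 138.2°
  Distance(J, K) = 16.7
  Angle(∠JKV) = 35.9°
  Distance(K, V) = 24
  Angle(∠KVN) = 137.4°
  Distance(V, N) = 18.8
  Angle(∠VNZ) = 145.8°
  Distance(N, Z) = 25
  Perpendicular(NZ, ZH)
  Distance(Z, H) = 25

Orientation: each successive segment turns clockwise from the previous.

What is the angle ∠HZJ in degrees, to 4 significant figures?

55.45°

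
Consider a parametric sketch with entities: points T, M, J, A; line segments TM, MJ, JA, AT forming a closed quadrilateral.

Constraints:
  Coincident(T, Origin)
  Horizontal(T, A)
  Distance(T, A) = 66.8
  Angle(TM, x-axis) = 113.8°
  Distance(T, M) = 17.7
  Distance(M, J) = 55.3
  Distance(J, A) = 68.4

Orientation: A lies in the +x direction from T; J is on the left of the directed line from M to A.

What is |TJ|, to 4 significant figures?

64.67

Checks: |MJ| = 55.30 ✓; |JA| = 68.40 ✓.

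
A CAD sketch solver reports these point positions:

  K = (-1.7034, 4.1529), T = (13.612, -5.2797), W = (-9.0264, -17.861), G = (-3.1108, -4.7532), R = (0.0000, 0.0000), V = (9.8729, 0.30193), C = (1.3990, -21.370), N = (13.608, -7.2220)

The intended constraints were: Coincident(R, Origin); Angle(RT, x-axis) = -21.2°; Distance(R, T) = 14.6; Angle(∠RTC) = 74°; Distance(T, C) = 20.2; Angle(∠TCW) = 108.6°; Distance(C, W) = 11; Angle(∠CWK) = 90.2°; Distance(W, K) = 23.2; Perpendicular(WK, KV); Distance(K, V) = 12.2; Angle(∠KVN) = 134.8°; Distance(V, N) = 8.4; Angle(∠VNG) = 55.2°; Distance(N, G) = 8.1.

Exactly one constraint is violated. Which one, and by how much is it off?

Distance(N, G) = 8.1 — off by 8.80.

R = (0.00, 0.00) ✓; RT at -21.20° ✓; |RT| = 14.60 ✓; ∠RTC = 74.00° ✓; |TC| = 20.20 ✓; ∠TCW = 108.6° ✓; |CW| = 11.00 ✓; ∠CWK = 90.20° ✓; |WK| = 23.20 ✓; ∠(WK, KV) = 90.00° ✓; |KV| = 12.20 ✓; ∠KVN = 134.8° ✓; |VN| = 8.400 ✓; ∠VNG = 55.20° ✓; |NG| = 16.90 ✗.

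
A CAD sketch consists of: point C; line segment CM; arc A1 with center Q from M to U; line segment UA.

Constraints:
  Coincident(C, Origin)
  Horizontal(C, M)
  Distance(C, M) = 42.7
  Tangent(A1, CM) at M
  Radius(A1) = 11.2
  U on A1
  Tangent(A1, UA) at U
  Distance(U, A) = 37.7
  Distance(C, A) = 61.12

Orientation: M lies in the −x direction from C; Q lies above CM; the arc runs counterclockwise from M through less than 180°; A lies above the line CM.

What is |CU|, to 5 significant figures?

33.883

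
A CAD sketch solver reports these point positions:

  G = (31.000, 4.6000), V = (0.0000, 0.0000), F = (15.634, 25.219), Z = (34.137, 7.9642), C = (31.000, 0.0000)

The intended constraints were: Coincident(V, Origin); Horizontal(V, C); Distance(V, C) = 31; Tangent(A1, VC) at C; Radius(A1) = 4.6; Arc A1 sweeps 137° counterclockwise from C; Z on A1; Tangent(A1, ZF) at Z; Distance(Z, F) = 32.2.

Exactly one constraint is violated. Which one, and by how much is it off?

Distance(Z, F) = 32.2 — off by 6.90.

V = (0.00, 0.00) ✓; V.y = 0.00, C.y = 0.00 ✓; |VC| = 31.00 ✓; ∠(GC, CV) = 90.00° ✓; |GC| = 4.600 ✓; bearing(G→Z) − bearing(G→C) = 137.0° ✓; |GZ| = 4.600 ✓; ∠(GZ, ZF) = 90.00° ✓; |ZF| = 25.30 ✗.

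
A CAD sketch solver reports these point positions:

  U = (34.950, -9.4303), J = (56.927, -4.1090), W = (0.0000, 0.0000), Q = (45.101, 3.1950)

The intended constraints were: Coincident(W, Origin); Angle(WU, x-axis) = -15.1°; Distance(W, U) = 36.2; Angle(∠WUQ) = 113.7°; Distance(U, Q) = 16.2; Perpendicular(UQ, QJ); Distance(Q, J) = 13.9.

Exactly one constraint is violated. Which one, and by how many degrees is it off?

Perpendicular(UQ, QJ) — off by 7.10°.

W = (0.00, 0.00) ✓; WU at -15.10° ✓; |WU| = 36.20 ✓; ∠WUQ = 113.7° ✓; |UQ| = 16.20 ✓; ∠(UQ, QJ) = 82.90° ✗; |QJ| = 13.90 ✓.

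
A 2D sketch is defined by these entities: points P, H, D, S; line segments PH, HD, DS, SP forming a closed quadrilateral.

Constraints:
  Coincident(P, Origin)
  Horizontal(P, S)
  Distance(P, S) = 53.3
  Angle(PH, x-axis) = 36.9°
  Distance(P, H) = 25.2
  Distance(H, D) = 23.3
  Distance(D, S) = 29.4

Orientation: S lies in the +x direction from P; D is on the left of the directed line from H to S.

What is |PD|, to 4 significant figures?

48.39

Checks: |PS| = 53.30 ✓; |PH| = 25.20 ✓; |HD| = 23.30 ✓; |DS| = 29.40 ✓.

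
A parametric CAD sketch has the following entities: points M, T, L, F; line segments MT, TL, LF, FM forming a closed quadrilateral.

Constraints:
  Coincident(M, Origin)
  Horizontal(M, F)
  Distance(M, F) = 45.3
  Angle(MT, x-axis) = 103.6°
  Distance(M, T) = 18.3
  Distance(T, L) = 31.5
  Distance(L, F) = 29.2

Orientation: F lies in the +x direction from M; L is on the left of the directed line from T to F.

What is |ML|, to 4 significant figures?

35.08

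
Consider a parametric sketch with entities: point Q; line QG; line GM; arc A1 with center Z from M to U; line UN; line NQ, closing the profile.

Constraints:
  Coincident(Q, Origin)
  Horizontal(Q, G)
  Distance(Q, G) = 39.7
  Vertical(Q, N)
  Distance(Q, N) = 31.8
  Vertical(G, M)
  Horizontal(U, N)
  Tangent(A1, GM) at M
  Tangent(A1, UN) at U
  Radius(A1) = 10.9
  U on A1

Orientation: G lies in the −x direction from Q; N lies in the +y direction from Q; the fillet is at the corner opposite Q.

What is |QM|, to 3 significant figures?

44.9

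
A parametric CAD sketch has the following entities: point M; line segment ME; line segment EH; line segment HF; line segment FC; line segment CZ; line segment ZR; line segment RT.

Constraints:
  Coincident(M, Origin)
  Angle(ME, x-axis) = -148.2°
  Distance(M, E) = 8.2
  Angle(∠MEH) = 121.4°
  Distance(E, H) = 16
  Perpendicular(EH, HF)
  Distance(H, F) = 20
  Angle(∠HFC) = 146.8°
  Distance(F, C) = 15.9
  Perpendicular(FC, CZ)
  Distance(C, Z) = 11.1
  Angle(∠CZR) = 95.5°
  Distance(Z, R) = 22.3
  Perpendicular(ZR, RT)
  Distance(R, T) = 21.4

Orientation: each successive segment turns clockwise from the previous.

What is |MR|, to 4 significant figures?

12.65

FC is perpendicular to CZ, so CZ runs at -60.00°; with |CZ| = 11.1, Z = (7.087, 19.08). ∠CZR = 95.5° gives ZR at -144.5° from the x-axis; with |ZR| = 22.3, R = (-11.07, 6.132). Then |MR| = |R − M| = 12.65.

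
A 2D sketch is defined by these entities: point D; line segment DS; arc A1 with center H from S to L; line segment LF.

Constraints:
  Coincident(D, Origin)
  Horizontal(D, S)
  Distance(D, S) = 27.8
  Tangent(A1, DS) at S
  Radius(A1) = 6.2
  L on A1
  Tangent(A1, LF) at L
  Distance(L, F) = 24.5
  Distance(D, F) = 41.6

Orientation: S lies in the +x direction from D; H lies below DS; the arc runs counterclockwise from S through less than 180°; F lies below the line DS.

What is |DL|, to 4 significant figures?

23.04

D is at the origin; D and S share the same y with |DS| = 27.8 and S on the +x side, so S = (27.80, 0.000). Since A1 is tangent to DS there, HS ⟂ DS, so H = S + (0, -6.2) = (27.80, -6.200). Since HL ⟂ LF (tangency), |HF| = √(6.2² + 24.5²) = 25.27 regardless of where L sits on A1. So F lies on both circle(D, 41.6) and circle(H, 25.27); the below-DS intersection is F = (27.21, -31.47). L is the foot of the tangent from F: L = (21.76, -7.581).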